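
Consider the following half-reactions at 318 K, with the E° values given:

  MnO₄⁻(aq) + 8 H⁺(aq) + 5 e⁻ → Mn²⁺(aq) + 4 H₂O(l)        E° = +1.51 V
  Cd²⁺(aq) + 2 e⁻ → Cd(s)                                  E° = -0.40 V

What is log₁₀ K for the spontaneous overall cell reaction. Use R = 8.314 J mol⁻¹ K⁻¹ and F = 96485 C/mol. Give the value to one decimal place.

302.7

Cathode: MnO₄⁻/Mn²⁺; anode: Cd²⁺/Cd. E°cell = (+1.51) − (-0.40) = +1.91 V, with n = 10.
ΔG° = −nFE° = −RT ln K, so ln K = nFE°/(RT) = (10)(96485)(+1.91) / ((8.314)(318)) = 697.037.
log₁₀ K = 697.037 / ln 10 = 302.7.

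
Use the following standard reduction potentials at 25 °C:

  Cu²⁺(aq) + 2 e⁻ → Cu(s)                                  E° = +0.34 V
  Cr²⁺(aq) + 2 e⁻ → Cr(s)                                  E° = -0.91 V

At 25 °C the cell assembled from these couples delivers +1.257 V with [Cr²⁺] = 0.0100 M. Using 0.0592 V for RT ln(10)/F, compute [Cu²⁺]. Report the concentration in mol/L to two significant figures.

0.017 M

Cu²⁺/Cu is the cathode, Cr²⁺/Cr the anode: E°cell = +1.25 V, n = 2.
Overall reaction: Cu²⁺(aq) + Cr(s) → Cu(s) + Cr²⁺(aq); Q = [Cr²⁺]^1/[Cu²⁺]^1.
From E = E° − (0.0592/n) log Q: log Q = (E° − E)·n/0.0592 = (+1.25 − (+1.257))·2/0.0592 = -0.2365.
So 1·log[Cu²⁺] = 1·log(0.01) − log Q = -2.0000 − (-0.2365) = -1.7635; [Cu²⁺] = 10^(-1.7635) ≈ 0.017 M.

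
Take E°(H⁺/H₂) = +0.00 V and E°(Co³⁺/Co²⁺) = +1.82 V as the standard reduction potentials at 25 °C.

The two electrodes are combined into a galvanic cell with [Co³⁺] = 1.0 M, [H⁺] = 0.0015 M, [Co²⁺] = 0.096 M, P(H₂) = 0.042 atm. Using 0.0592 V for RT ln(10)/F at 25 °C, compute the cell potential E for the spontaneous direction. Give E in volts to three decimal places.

Co³⁺/Co²⁺ is the cathode (higher E°), H⁺/H₂ the anode: E°cell = +1.82 − (+0.00) = +1.82 V, n = 2.
Overall: 2 Co³⁺(aq) + H₂(g) → 2 Co²⁺(aq) + 2 H⁺(aq)
Q = [Co²⁺]^2·[H⁺]^2 / ([Co³⁺]^2·P(H₂)); log Q = -6.307.
E = E° − (0.0592/n) log Q = +1.82 − (0.0592/2)(-6.307) = +2.007 V.

+2.007 V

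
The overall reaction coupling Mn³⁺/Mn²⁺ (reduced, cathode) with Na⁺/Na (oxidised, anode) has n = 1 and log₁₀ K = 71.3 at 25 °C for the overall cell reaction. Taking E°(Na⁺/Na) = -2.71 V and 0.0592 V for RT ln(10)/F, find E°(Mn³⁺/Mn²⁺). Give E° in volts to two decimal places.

+1.51 V

E°cell = (0.0592/n)·log K = (0.0592/1)(71.3) = +4.221 V.
Since Mn³⁺/Mn²⁺ is the cathode and Na⁺/Na the anode, E°cell = E°(Mn³⁺/Mn²⁺) − E°(Na⁺/Na).
So E°(Mn³⁺/Mn²⁺) = E°cell + E°(Na⁺/Na) = +4.221 + (-2.71) = +1.51 V.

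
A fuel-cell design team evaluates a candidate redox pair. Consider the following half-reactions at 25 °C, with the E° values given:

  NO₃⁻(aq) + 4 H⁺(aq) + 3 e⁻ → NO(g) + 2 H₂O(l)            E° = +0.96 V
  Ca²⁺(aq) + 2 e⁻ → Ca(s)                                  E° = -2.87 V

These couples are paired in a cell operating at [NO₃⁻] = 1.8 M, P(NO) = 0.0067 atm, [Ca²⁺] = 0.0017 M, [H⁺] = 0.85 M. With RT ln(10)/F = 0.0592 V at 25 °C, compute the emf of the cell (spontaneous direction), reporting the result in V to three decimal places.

+3.954 V

NO₃⁻/NO is the cathode (higher E°), Ca²⁺/Ca the anode: E°cell = +0.96 − (-2.87) = +3.83 V, n = 6.
Overall: 2 NO₃⁻(aq) + 8 H⁺(aq) + 3 Ca(s) → 2 NO(g) + 4 H₂O(l) + 3 Ca²⁺(aq)
Q = P(NO)^2·[Ca²⁺]^3 / ([NO₃⁻]^2·[H⁺]^8); log Q = -12.602.
E = E° − (0.0592/n) log Q = +3.83 − (0.0592/6)(-12.602) = +3.954 V.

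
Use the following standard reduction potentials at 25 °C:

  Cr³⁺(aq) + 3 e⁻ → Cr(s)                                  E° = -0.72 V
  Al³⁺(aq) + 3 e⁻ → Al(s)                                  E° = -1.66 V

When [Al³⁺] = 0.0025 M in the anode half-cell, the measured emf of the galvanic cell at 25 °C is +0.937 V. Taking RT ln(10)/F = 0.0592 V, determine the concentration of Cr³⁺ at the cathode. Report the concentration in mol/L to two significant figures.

Cr³⁺/Cr is the cathode, Al³⁺/Al the anode: E°cell = +0.94 V, n = 3.
Overall reaction: Cr³⁺(aq) + Al(s) → Cr(s) + Al³⁺(aq); Q = [Al³⁺]^1/[Cr³⁺]^1.
From E = E° − (0.0592/n) log Q: log Q = (E° − E)·n/0.0592 = (+0.94 − (+0.937))·3/0.0592 = 0.1520.
So 1·log[Cr³⁺] = 1·log(0.0025) − log Q = -2.6021 − (0.1520) = -2.7541; [Cr³⁺] = 10^(-2.7541) ≈ 0.0018 M.

0.0018 M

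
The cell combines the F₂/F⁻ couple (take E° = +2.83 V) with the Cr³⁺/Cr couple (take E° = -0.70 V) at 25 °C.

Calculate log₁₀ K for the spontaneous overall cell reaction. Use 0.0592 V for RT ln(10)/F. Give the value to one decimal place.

Cathode: F₂/F⁻; anode: Cr³⁺/Cr. E°cell = +3.53 V, n = 6.
log K = nE°cell / 0.0592 = (6)(+3.53) / 0.0592 = 357.8.

357.8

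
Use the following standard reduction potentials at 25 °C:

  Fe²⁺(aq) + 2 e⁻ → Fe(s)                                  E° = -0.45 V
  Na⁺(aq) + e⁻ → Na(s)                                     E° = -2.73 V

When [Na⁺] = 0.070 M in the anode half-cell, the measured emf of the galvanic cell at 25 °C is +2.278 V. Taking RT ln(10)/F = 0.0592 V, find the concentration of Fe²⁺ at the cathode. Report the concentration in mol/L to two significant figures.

Fe²⁺/Fe is the cathode, Na⁺/Na the anode: E°cell = +2.28 V, n = 2.
Overall reaction: Fe²⁺(aq) + 2 Na(s) → Fe(s) + 2 Na⁺(aq); Q = [Na⁺]^2/[Fe²⁺]^1.
From E = E° − (0.0592/n) log Q: log Q = (E° − E)·n/0.0592 = (+2.28 − (+2.278))·2/0.0592 = 0.0676.
So 1·log[Fe²⁺] = 2·log(0.07) − log Q = -2.3098 − (0.0676) = -2.3774; [Fe²⁺] = 10^(-2.3774) ≈ 0.0042 M.

0.0042 M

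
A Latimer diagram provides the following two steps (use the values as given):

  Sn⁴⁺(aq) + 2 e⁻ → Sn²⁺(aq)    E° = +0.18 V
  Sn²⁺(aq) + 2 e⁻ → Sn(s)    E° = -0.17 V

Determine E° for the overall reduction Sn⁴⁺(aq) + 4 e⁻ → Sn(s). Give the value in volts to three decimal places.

+0.005 V

Adding the free-energy changes (−nFE°) of the two steps gives −n₃FE°₃ = −n₁FE°₁ − n₂FE°₂.
E°₃ = (2×+0.18 + 2×-0.17) / 4 = (+0.020) / 4 = +0.005 V.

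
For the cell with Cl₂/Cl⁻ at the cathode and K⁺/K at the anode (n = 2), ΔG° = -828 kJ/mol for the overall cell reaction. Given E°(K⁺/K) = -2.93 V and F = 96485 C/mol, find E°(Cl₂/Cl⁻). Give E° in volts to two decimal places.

+1.36 V

E°cell = −ΔG°/(nF) = −(-828×10³)/((2)(96485)) = +4.291 V.
Since Cl₂/Cl⁻ is the cathode and K⁺/K the anode, E°cell = E°(Cl₂/Cl⁻) − E°(K⁺/K).
So E°(Cl₂/Cl⁻) = E°cell + E°(K⁺/K) = +4.291 + (-2.93) = +1.36 V.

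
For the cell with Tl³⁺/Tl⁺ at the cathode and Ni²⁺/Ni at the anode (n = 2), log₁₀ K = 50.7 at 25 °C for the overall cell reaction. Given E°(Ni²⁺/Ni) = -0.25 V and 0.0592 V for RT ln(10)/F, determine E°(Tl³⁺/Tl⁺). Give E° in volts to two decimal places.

E°cell = (0.0592/n)·log K = (0.0592/2)(50.7) = +1.501 V.
Since Tl³⁺/Tl⁺ is the cathode and Ni²⁺/Ni the anode, E°cell = E°(Tl³⁺/Tl⁺) − E°(Ni²⁺/Ni).
So E°(Tl³⁺/Tl⁺) = E°cell + E°(Ni²⁺/Ni) = +1.501 + (-0.25) = +1.25 V.

+1.25 V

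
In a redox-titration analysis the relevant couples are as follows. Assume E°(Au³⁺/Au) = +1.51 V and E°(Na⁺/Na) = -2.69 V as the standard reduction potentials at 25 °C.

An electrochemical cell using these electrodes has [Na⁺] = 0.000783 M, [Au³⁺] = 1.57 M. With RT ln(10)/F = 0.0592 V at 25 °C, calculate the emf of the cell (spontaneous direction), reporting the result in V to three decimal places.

Au³⁺/Au is the cathode (higher E°), Na⁺/Na the anode: E°cell = +1.51 − (-2.69) = +4.20 V, n = 3.
Overall: Au³⁺(aq) + 3 Na(s) → Au(s) + 3 Na⁺(aq)
Q = [Na⁺]^3 / ([Au³⁺]); log Q = -9.515.
E = E° − (0.0592/n) log Q = +4.20 − (0.0592/3)(-9.515) = +4.388 V.

+4.388 V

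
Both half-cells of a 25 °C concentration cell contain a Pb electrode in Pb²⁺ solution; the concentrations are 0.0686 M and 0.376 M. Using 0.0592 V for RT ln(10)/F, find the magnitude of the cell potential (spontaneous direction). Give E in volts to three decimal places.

+0.022 V

For a concentration cell E°cell = 0. The 0.376 M side is the cathode (reduction is favoured where [Pb²⁺] is higher).
With n = 2, E = −(0.0592/2) log([Pb²⁺]ₐₙ/[Pb²⁺]꜀ₐₜ) = −(0.0592/2) log(0.0686/0.376) = −(0.0592/2)(-0.739) = +0.022 V.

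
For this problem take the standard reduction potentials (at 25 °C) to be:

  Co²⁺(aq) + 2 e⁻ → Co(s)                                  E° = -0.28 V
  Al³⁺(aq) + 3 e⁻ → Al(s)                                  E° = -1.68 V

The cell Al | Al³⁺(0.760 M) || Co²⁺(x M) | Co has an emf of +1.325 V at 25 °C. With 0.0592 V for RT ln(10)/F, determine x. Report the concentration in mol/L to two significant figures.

0.0024 M

Co²⁺/Co is the cathode, Al³⁺/Al the anode: E°cell = +1.40 V, n = 6.
Overall reaction: 3 Co²⁺(aq) + 2 Al(s) → 3 Co(s) + 2 Al³⁺(aq); Q = [Al³⁺]^2/[Co²⁺]^3.
From E = E° − (0.0592/n) log Q: log Q = (E° − E)·n/0.0592 = (+1.40 − (+1.325))·6/0.0592 = 7.6014.
So 3·log[Co²⁺] = 2·log(0.76) − log Q = -0.2384 − (7.6014) = -7.8398; log[Co²⁺] = -7.8398 / 3 = -2.6133; [Co²⁺] = 10^(-2.6133) ≈ 0.0024 M.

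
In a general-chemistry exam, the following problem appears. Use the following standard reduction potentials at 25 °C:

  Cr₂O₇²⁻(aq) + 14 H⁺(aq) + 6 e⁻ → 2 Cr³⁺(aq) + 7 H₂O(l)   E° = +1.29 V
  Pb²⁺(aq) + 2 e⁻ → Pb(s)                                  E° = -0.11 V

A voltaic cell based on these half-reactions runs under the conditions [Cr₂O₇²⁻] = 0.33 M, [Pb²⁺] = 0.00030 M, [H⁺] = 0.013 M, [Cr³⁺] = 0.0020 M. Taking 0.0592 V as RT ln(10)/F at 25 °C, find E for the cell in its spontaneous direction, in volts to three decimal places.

Cr₂O₇²⁻/Cr³⁺ is the cathode (higher E°), Pb²⁺/Pb the anode: E°cell = +1.29 − (-0.11) = +1.40 V, n = 6.
Overall: Cr₂O₇²⁻(aq) + 14 H⁺(aq) + 3 Pb(s) → 2 Cr³⁺(aq) + 7 H₂O(l) + 3 Pb²⁺(aq)
Q = [Cr³⁺]^2·[Pb²⁺]^3 / ([Cr₂O₇²⁻]·[H⁺]^14); log Q = 10.920.
E = E° − (0.0592/n) log Q = +1.40 − (0.0592/6)(10.920) = +1.292 V.

+1.292 V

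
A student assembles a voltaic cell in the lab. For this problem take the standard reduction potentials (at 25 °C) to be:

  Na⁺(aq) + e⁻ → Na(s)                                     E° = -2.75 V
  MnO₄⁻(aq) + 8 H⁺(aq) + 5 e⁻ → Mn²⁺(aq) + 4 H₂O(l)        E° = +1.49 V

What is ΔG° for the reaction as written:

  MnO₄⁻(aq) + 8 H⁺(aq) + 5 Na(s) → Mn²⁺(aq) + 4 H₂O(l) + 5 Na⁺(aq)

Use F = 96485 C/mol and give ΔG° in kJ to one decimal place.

-2045.5 kJ

As written, MnO₄⁻/Mn²⁺ is reduced (cathode) and Na⁺/Na is oxidised (anode), so E°cell = (+1.49) − (-2.75) = +4.24 V.
Balancing electrons gives n = 5.
ΔG° = −nFE° = −(5)(96485)(+4.24) = -2,045,482 J = -2045.5 kJ.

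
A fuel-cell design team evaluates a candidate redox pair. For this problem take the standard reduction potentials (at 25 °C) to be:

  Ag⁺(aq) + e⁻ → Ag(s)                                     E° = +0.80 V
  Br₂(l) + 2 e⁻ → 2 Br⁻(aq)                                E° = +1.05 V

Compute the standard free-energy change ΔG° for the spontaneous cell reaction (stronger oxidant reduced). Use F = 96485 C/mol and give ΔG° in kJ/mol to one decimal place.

Br₂/Br⁻ (E° = +1.05 V) is the cathode; Ag⁺/Ag (E° = +0.80 V) is the anode, so E°cell = +0.25 V.
Balancing electrons gives n = 2 (lcm of 2 and 1).
ΔG° = −nFE° = −(2)(96485)(+0.25) = -48,242 J = -48.2 kJ/mol.

-48.2 kJ/mol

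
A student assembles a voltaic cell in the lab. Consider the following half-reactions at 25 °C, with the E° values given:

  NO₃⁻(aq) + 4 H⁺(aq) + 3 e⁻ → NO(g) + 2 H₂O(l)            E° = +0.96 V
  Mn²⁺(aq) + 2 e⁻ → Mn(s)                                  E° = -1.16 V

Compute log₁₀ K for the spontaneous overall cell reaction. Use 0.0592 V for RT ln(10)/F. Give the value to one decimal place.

Cathode: NO₃⁻/NO; anode: Mn²⁺/Mn. E°cell = +2.12 V, n = 6.
log K = nE°cell / 0.0592 = (6)(+2.12) / 0.0592 = 214.9.

214.9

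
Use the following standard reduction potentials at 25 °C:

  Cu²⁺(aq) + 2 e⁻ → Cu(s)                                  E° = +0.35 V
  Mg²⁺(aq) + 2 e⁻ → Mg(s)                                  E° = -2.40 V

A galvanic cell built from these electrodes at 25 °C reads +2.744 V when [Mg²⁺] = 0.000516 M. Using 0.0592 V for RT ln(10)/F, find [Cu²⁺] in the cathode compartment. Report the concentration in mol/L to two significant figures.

0.00032 M

Cu²⁺/Cu is the cathode, Mg²⁺/Mg the anode: E°cell = +2.75 V, n = 2.
Overall reaction: Cu²⁺(aq) + Mg(s) → Cu(s) + Mg²⁺(aq); Q = [Mg²⁺]^1/[Cu²⁺]^1.
From E = E° − (0.0592/n) log Q: log Q = (E° − E)·n/0.0592 = (+2.75 − (+2.744))·2/0.0592 = 0.2027.
So 1·log[Cu²⁺] = 1·log(0.000516) − log Q = -3.2874 − (0.2027) = -3.4901; [Cu²⁺] = 10^(-3.4901) ≈ 0.00032 M.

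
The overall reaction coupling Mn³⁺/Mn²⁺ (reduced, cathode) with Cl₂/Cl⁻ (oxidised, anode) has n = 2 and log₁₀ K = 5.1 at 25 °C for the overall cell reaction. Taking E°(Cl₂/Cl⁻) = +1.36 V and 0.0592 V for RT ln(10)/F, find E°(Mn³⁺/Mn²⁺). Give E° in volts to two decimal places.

E°cell = (0.0592/n)·log K = (0.0592/2)(5.1) = +0.151 V.
Since Mn³⁺/Mn²⁺ is the cathode and Cl₂/Cl⁻ the anode, E°cell = E°(Mn³⁺/Mn²⁺) − E°(Cl₂/Cl⁻).
So E°(Mn³⁺/Mn²⁺) = E°cell + E°(Cl₂/Cl⁻) = +0.151 + (+1.36) = +1.51 V.

+1.51 V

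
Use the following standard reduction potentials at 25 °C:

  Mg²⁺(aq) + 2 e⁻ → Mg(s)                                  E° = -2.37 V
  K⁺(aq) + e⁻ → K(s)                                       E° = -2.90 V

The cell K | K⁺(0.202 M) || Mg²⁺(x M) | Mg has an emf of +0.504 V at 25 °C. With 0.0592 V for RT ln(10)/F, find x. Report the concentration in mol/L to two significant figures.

Mg²⁺/Mg is the cathode, K⁺/K the anode: E°cell = +0.53 V, n = 2.
Overall reaction: Mg²⁺(aq) + 2 K(s) → Mg(s) + 2 K⁺(aq); Q = [K⁺]^2/[Mg²⁺]^1.
From E = E° − (0.0592/n) log Q: log Q = (E° − E)·n/0.0592 = (+0.53 − (+0.504))·2/0.0592 = 0.8784.
So 1·log[Mg²⁺] = 2·log(0.202) − log Q = -1.3893 − (0.8784) = -2.2677; [Mg²⁺] = 10^(-2.2677) ≈ 0.0054 M.

0.0054 M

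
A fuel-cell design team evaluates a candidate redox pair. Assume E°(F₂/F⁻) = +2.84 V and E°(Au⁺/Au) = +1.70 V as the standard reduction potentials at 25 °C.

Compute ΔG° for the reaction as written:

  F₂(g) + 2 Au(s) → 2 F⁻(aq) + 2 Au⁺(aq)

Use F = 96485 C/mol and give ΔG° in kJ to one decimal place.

As written, F₂/F⁻ is reduced (cathode) and Au⁺/Au is oxidised (anode), so E°cell = (+2.84) − (+1.70) = +1.14 V.
Balancing electrons gives n = 2.
ΔG° = −nFE° = −(2)(96485)(+1.14) = -219,986 J = -220.0 kJ.

-220.0 kJ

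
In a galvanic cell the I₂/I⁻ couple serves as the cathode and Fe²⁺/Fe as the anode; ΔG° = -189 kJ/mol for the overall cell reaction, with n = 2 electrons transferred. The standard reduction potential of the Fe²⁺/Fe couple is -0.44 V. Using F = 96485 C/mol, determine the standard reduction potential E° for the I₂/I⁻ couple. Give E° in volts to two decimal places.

+0.54 V

E°cell = −ΔG°/(nF) = −(-189×10³)/((2)(96485)) = +0.979 V.
Since I₂/I⁻ is the cathode and Fe²⁺/Fe the anode, E°cell = E°(I₂/I⁻) − E°(Fe²⁺/Fe).
So E°(I₂/I⁻) = E°cell + E°(Fe²⁺/Fe) = +0.979 + (-0.44) = +0.54 V.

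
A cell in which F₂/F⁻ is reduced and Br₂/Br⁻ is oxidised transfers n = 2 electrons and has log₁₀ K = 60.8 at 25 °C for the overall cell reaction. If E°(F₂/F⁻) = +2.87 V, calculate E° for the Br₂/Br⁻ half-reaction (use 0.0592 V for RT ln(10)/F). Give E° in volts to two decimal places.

E°cell = (0.0592/n)·log K = (0.0592/2)(60.8) = +1.800 V.
Since F₂/F⁻ is the cathode and Br₂/Br⁻ the anode, E°cell = E°(F₂/F⁻) − E°(Br₂/Br⁻).
So E°(Br₂/Br⁻) = E°(F₂/F⁻) − E°cell = (+2.87) − (+1.800) = +1.07 V.

+1.07 V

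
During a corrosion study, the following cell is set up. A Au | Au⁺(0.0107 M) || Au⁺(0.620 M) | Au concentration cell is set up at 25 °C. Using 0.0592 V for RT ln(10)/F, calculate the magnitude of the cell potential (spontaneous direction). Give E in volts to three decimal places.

For a concentration cell E°cell = 0. The 0.620 M side is the cathode (reduction is favoured where [Au⁺] is higher).
With n = 1, E = −(0.0592/1) log([Au⁺]ₐₙ/[Au⁺]꜀ₐₜ) = −(0.0592/1) log(0.0107/0.62) = −(0.0592/1)(-1.763) = +0.104 V.

+0.104 V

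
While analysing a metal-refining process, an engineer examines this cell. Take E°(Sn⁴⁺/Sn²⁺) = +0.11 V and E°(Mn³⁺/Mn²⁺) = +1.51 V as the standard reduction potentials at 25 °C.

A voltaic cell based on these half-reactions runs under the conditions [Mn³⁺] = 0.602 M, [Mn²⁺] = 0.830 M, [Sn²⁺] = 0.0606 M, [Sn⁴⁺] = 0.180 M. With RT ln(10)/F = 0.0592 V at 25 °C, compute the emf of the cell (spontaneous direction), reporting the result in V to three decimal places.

+1.378 V

Mn³⁺/Mn²⁺ is the cathode (higher E°), Sn⁴⁺/Sn²⁺ the anode: E°cell = +1.51 − (+0.11) = +1.40 V, n = 2.
Overall: 2 Mn³⁺(aq) + Sn²⁺(aq) → 2 Mn²⁺(aq) + Sn⁴⁺(aq)
Q = [Mn²⁺]^2·[Sn⁴⁺] / ([Mn³⁺]^2·[Sn²⁺]); log Q = 0.752.
E = E° − (0.0592/n) log Q = +1.40 − (0.0592/2)(0.752) = +1.378 V.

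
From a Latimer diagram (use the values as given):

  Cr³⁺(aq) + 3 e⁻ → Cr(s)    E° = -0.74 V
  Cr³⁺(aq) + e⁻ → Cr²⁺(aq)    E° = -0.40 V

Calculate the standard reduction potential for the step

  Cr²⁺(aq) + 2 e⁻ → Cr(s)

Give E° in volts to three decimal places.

Sequential free energies add, so n₃E°₃ = n₁E°₁ + n₂E°₂.
With n₃ = 3, and the known step contributing 1×(-0.40) V, the unknown satisfies 2·E° = 3×(-0.74) − 1×(-0.40) = -1.820.
E° = -1.820 / 2 = -0.910 V.

-0.910 V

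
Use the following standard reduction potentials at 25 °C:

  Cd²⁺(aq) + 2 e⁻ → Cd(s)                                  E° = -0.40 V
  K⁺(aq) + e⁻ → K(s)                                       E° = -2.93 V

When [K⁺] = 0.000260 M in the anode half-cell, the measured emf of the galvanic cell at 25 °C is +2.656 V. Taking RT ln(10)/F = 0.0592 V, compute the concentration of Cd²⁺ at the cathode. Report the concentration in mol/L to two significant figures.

0.0012 M

Cd²⁺/Cd is the cathode, K⁺/K the anode: E°cell = +2.53 V, n = 2.
Overall reaction: Cd²⁺(aq) + 2 K(s) → Cd(s) + 2 K⁺(aq); Q = [K⁺]^2/[Cd²⁺]^1.
From E = E° − (0.0592/n) log Q: log Q = (E° − E)·n/0.0592 = (+2.53 − (+2.656))·2/0.0592 = -4.2568.
So 1·log[Cd²⁺] = 2·log(0.00026) − log Q = -7.1701 − (-4.2568) = -2.9133; [Cd²⁺] = 10^(-2.9133) ≈ 0.0012 M.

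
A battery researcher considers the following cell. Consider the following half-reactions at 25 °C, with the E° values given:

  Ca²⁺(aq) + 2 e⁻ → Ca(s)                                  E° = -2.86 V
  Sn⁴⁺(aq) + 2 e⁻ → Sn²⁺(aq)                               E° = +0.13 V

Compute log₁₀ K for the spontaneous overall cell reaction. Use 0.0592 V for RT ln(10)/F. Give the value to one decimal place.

Cathode: Sn⁴⁺/Sn²⁺; anode: Ca²⁺/Ca. E°cell = +2.99 V, n = 2.
log K = nE°cell / 0.0592 = (2)(+2.99) / 0.0592 = 101.0.

101.0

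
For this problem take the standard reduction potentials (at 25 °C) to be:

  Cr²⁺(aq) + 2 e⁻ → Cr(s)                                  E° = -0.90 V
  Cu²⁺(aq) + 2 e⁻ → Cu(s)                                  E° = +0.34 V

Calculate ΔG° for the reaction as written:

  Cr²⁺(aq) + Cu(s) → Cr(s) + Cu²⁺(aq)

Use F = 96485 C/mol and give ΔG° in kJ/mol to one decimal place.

As written, Cr²⁺/Cr is reduced (cathode) and Cu²⁺/Cu is oxidised (anode), so E°cell = (-0.90) − (+0.34) = -1.24 V.
Balancing electrons gives n = 2.
ΔG° = −nFE° = −(2)(96485)(-1.24) = 239,283 J = +239.3 kJ/mol.

+239.3 kJ/mol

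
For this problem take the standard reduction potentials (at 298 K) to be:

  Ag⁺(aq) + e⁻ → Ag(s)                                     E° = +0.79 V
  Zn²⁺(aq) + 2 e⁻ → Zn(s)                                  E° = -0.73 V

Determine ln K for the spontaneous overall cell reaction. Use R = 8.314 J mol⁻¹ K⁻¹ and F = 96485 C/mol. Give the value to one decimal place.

118.4

Cathode: Ag⁺/Ag; anode: Zn²⁺/Zn. E°cell = (+0.79) − (-0.73) = +1.52 V, with n = 2.
ΔG° = −nFE° = −RT ln K, so ln K = nFE°/(RT) = (2)(96485)(+1.52) / ((8.314)(298)) = 118.388.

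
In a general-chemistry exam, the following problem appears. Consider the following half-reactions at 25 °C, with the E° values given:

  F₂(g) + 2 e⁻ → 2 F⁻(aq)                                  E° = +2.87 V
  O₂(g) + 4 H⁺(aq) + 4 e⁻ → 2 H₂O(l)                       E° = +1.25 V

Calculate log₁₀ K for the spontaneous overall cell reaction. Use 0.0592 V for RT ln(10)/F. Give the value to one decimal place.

Cathode: F₂/F⁻; anode: O₂/H₂O. E°cell = +1.62 V, n = 4.
log K = nE°cell / 0.0592 = (4)(+1.62) / 0.0592 = 109.5.

109.5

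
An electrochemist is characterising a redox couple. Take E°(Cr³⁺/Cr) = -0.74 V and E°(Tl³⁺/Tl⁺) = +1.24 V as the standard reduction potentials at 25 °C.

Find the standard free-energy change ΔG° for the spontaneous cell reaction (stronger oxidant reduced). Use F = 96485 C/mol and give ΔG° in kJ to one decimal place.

Tl³⁺/Tl⁺ (E° = +1.24 V) is the cathode; Cr³⁺/Cr (E° = -0.74 V) is the anode, so E°cell = +1.98 V.
Balancing electrons gives n = 6 (lcm of 2 and 3).
ΔG° = −nFE° = −(6)(96485)(+1.98) = -1,146,242 J = -1146.2 kJ.

-1146.2 kJ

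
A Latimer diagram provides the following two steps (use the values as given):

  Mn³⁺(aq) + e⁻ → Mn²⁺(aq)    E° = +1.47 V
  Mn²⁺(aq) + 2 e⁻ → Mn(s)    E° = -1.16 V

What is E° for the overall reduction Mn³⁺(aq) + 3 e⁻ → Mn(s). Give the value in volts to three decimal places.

-0.283 V

Since ΔG° = −nFE° is additive over sequential reductions, n₃E°₃ = n₁E°₁ + n₂E°₂.
E°₃ = (1×+1.47 + 2×-1.16) / 3 = (-0.850) / 3 = -0.283 V.
E° values themselves are not directly additive — weighting by electron count is essential.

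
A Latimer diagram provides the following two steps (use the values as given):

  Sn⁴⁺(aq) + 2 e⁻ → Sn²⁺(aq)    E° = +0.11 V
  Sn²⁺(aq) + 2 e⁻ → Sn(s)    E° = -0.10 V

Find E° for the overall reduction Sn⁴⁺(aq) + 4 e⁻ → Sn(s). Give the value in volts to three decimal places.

+0.005 V

Adding the free-energy changes (−nFE°) of the two steps gives −n₃FE°₃ = −n₁FE°₁ − n₂FE°₂.
E°₃ = (2×+0.11 + 2×-0.10) / 4 = (+0.020) / 4 = +0.005 V.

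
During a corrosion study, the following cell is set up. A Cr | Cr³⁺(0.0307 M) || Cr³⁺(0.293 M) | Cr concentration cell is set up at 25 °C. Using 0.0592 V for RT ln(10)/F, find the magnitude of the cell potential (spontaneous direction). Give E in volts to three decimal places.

For a concentration cell E°cell = 0. The 0.293 M side is the cathode (reduction is favoured where [Cr³⁺] is higher).
With n = 3, E = −(0.0592/3) log([Cr³⁺]ₐₙ/[Cr³⁺]꜀ₐₜ) = −(0.0592/3) log(0.0307/0.293) = −(0.0592/3)(-0.980) = +0.019 V.

+0.019 V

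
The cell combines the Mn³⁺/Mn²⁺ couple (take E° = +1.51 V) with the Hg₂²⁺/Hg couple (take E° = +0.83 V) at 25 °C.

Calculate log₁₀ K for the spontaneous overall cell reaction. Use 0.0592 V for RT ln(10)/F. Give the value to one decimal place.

23.0

Cathode: Mn³⁺/Mn²⁺; anode: Hg₂²⁺/Hg. E°cell = +0.68 V, n = 2.
log K = nE°cell / 0.0592 = (2)(+0.68) / 0.0592 = 23.0.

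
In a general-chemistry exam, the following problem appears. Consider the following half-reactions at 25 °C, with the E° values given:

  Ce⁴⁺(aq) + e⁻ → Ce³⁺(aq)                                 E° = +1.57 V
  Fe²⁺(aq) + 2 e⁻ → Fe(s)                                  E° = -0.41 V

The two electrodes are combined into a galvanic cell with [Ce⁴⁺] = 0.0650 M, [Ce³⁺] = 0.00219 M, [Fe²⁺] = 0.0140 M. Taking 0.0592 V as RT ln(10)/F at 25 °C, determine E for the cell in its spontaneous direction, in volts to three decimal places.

Ce⁴⁺/Ce³⁺ is the cathode (higher E°), Fe²⁺/Fe the anode: E°cell = +1.57 − (-0.41) = +1.98 V, n = 2.
Overall: 2 Ce⁴⁺(aq) + Fe(s) → 2 Ce³⁺(aq) + Fe²⁺(aq)
Q = [Ce³⁺]^2·[Fe²⁺] / ([Ce⁴⁺]^2); log Q = -4.799.
E = E° − (0.0592/n) log Q = +1.98 − (0.0592/2)(-4.799) = +2.122 V.

+2.122 V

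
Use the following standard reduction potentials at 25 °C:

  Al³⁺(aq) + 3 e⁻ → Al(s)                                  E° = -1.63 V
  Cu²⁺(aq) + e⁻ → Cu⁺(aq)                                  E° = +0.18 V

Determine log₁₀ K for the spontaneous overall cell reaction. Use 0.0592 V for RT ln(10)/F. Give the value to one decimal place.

91.7

Cathode: Cu²⁺/Cu⁺; anode: Al³⁺/Al. E°cell = +1.81 V, n = 3.
log K = nE°cell / 0.0592 = (3)(+1.81) / 0.0592 = 91.7.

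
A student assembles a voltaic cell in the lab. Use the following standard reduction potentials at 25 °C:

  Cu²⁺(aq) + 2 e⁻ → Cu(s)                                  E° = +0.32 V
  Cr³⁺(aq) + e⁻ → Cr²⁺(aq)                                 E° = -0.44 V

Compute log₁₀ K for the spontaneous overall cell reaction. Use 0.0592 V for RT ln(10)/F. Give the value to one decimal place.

Cathode: Cu²⁺/Cu; anode: Cr³⁺/Cr²⁺. E°cell = +0.76 V, n = 2.
log K = nE°cell / 0.0592 = (2)(+0.76) / 0.0592 = 25.7.

25.7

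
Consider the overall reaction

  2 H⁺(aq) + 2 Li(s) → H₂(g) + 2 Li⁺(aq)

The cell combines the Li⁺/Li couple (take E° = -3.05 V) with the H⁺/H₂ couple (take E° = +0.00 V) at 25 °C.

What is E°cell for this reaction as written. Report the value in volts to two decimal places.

+3.05 V

The H⁺/H₂ couple has the higher reduction potential, so it is the cathode; Li⁺/Li is oxidised at the anode.
E°cell = E°(cathode) − E°(anode) = (+0.00) − (-3.05) = +3.05 V.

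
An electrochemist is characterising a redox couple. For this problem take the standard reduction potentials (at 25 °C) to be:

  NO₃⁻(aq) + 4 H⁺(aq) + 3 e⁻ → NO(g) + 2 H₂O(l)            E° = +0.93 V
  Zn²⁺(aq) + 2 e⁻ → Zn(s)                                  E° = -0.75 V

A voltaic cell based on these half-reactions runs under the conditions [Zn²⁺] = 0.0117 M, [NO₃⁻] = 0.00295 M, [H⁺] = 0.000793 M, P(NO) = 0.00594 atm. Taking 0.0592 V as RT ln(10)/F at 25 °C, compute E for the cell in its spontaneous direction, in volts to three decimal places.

NO₃⁻/NO is the cathode (higher E°), Zn²⁺/Zn the anode: E°cell = +0.93 − (-0.75) = +1.68 V, n = 6.
Overall: 2 NO₃⁻(aq) + 8 H⁺(aq) + 3 Zn(s) → 2 NO(g) + 4 H₂O(l) + 3 Zn²⁺(aq)
Q = P(NO)^2·[Zn²⁺]^3 / ([NO₃⁻]^2·[H⁺]^8); log Q = 19.618.
E = E° − (0.0592/n) log Q = +1.68 − (0.0592/6)(19.618) = +1.486 V.

+1.486 V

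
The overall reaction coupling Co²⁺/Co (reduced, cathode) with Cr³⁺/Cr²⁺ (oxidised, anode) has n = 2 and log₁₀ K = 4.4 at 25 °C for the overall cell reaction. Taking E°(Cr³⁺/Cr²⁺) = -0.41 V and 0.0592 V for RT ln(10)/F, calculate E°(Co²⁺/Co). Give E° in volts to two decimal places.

-0.28 V

E°cell = (0.0592/n)·log K = (0.0592/2)(4.4) = +0.130 V.
Since Co²⁺/Co is the cathode and Cr³⁺/Cr²⁺ the anode, E°cell = E°(Co²⁺/Co) − E°(Cr³⁺/Cr²⁺).
So E°(Co²⁺/Co) = E°cell + E°(Cr³⁺/Cr²⁺) = +0.130 + (-0.41) = -0.28 V.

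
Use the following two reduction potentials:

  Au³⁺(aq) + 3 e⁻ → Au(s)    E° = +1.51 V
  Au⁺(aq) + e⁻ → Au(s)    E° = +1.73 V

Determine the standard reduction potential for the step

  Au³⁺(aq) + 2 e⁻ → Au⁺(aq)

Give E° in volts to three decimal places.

+1.400 V

Sequential free energies add, so n₃E°₃ = n₁E°₁ + n₂E°₂.
With n₃ = 3, and the known step contributing 1×(+1.73) V, the unknown satisfies 2·E° = 3×(+1.51) − 1×(+1.73) = +2.800.
E° = +2.800 / 2 = +1.400 V.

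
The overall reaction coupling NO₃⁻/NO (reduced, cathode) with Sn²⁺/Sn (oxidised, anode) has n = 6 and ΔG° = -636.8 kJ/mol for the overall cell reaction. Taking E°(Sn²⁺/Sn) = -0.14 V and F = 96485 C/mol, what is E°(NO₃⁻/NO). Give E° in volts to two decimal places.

E°cell = −ΔG°/(nF) = −(-636.8×10³)/((6)(96485)) = +1.100 V.
Since NO₃⁻/NO is the cathode and Sn²⁺/Sn the anode, E°cell = E°(NO₃⁻/NO) − E°(Sn²⁺/Sn).
So E°(NO₃⁻/NO) = E°cell + E°(Sn²⁺/Sn) = +1.100 + (-0.14) = +0.96 V.

+0.96 V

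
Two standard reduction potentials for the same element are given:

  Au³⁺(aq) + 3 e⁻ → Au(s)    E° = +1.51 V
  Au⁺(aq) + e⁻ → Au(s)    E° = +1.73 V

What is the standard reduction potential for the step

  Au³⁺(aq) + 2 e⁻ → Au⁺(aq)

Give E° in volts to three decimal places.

Sequential free energies add, so n₃E°₃ = n₁E°₁ + n₂E°₂.
With n₃ = 3, and the known step contributing 1×(+1.73) V, the unknown satisfies 2·E° = 3×(+1.51) − 1×(+1.73) = +2.800.
E° = +2.800 / 2 = +1.400 V.

+1.400 V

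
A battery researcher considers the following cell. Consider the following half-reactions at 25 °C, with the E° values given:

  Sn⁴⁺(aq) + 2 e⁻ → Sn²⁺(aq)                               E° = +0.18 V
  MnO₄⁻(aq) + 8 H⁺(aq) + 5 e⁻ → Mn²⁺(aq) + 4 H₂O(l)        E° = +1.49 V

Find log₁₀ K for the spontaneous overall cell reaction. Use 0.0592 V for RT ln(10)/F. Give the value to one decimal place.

221.3

Cathode: MnO₄⁻/Mn²⁺; anode: Sn⁴⁺/Sn²⁺. E°cell = +1.31 V, n = 10.
log K = nE°cell / 0.0592 = (10)(+1.31) / 0.0592 = 221.3.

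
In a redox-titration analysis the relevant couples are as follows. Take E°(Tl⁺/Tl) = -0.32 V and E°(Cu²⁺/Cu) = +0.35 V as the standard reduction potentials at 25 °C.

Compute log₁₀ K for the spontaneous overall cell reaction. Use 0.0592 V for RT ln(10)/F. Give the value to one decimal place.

22.6

Cathode: Cu²⁺/Cu; anode: Tl⁺/Tl. E°cell = +0.67 V, n = 2.
log K = nE°cell / 0.0592 = (2)(+0.67) / 0.0592 = 22.6.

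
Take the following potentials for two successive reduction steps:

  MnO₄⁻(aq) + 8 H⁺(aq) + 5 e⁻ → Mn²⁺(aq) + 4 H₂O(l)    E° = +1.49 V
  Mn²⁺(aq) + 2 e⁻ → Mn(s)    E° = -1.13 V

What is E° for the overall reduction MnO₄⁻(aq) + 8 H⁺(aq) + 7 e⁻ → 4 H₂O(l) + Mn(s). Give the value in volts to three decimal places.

Adding the free-energy changes (−nFE°) of the two steps gives −n₃FE°₃ = −n₁FE°₁ − n₂FE°₂.
E°₃ = (5×+1.49 + 2×-1.13) / 7 = (+5.190) / 7 = +0.741 V.
Simply averaging or adding the two E° values would be wrong; the electron-weighted sum is required.

+0.741 V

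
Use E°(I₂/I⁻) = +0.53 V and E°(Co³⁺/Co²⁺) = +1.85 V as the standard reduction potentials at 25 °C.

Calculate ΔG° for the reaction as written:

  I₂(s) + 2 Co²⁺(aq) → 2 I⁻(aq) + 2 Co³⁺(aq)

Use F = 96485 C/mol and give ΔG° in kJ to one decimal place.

As written, I₂/I⁻ is reduced (cathode) and Co³⁺/Co²⁺ is oxidised (anode), so E°cell = (+0.53) − (+1.85) = -1.32 V.
Balancing electrons gives n = 2.
ΔG° = −nFE° = −(2)(96485)(-1.32) = 254,720 J = +254.7 kJ.

+254.7 kJ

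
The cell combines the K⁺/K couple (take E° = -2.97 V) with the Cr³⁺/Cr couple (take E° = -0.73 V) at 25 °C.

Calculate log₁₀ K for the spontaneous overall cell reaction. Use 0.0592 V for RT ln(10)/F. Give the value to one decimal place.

Cathode: Cr³⁺/Cr; anode: K⁺/K. E°cell = +2.24 V, n = 3.
log K = nE°cell / 0.0592 = (3)(+2.24) / 0.0592 = 113.5.

113.5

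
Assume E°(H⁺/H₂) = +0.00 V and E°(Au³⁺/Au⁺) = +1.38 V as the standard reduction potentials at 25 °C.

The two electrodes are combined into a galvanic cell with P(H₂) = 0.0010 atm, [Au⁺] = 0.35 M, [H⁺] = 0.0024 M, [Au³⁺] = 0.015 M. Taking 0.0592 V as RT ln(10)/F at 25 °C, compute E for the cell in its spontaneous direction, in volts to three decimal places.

Au³⁺/Au⁺ is the cathode (higher E°), H⁺/H₂ the anode: E°cell = +1.38 − (+0.00) = +1.38 V, n = 2.
Overall: Au³⁺(aq) + H₂(g) → Au⁺(aq) + 2 H⁺(aq)
Q = [Au⁺]·[H⁺]^2 / ([Au³⁺]·P(H₂)); log Q = -0.872.
E = E° − (0.0592/n) log Q = +1.38 − (0.0592/2)(-0.872) = +1.406 V.

+1.406 V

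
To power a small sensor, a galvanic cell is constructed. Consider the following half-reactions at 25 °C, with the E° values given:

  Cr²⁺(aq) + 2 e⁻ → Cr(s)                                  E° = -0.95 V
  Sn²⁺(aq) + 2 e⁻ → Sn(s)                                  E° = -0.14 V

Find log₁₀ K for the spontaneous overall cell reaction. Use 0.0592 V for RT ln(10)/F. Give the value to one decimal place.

Cathode: Sn²⁺/Sn; anode: Cr²⁺/Cr. E°cell = +0.81 V, n = 2.
log K = nE°cell / 0.0592 = (2)(+0.81) / 0.0592 = 27.4.

27.4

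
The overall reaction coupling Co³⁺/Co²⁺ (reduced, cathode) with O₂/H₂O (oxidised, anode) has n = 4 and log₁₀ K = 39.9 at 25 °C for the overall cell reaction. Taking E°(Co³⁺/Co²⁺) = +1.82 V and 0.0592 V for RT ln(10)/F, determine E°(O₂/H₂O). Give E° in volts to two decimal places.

E°cell = (0.0592/n)·log K = (0.0592/4)(39.9) = +0.591 V.
Since Co³⁺/Co²⁺ is the cathode and O₂/H₂O the anode, E°cell = E°(Co³⁺/Co²⁺) − E°(O₂/H₂O).
So E°(O₂/H₂O) = E°(Co³⁺/Co²⁺) − E°cell = (+1.82) − (+0.591) = +1.23 V.

+1.23 V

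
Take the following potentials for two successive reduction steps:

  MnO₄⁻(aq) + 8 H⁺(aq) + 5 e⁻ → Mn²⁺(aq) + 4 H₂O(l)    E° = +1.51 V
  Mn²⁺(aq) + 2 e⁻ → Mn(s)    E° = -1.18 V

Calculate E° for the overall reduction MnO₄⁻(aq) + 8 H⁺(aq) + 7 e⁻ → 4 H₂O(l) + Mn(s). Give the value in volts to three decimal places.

Standard free energies of sequential steps add: ΔG°₃ = ΔG°₁ + ΔG°₂, so n₃E°₃ = n₁E°₁ + n₂E°₂.
E°₃ = (5×+1.51 + 2×-1.18) / 7 = (+5.190) / 7 = +0.741 V.

+0.741 V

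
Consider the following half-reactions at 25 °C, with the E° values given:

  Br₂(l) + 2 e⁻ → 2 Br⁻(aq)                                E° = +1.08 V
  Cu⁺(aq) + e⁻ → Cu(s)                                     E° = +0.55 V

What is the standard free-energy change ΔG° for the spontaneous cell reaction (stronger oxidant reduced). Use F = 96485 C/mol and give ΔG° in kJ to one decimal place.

-102.3 kJ

Br₂/Br⁻ (E° = +1.08 V) is the cathode; Cu⁺/Cu (E° = +0.55 V) is the anode, so E°cell = +0.53 V.
Balancing electrons gives n = 2 (lcm of 2 and 1).
ΔG° = −nFE° = −(2)(96485)(+0.53) = -102,274 J = -102.3 kJ.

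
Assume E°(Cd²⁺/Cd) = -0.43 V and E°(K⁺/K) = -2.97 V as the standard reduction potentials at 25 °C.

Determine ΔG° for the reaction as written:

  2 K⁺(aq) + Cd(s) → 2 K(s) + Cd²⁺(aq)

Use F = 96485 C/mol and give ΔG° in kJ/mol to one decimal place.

As written, K⁺/K is reduced (cathode) and Cd²⁺/Cd is oxidised (anode), so E°cell = (-2.97) − (-0.43) = -2.54 V.
Balancing electrons gives n = 2.
ΔG° = −nFE° = −(2)(96485)(-2.54) = 490,144 J = +490.1 kJ/mol.

+490.1 kJ/mol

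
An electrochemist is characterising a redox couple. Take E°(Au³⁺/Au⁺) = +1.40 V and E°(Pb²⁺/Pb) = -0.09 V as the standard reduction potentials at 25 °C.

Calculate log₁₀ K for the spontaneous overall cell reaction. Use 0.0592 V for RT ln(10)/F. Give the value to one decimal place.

Cathode: Au³⁺/Au⁺; anode: Pb²⁺/Pb. E°cell = +1.49 V, n = 2.
log K = nE°cell / 0.0592 = (2)(+1.49) / 0.0592 = 50.3.

50.3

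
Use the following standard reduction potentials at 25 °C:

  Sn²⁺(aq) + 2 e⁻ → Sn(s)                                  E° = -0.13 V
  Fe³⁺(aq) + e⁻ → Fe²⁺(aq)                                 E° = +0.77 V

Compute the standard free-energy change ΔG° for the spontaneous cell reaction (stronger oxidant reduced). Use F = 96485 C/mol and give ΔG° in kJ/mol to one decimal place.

-173.7 kJ/mol

Fe³⁺/Fe²⁺ (E° = +0.77 V) is the cathode; Sn²⁺/Sn (E° = -0.13 V) is the anode, so E°cell = +0.90 V.
Balancing electrons gives n = 2 (lcm of 1 and 2).
ΔG° = −nFE° = −(2)(96485)(+0.90) = -173,673 J = -173.7 kJ/mol.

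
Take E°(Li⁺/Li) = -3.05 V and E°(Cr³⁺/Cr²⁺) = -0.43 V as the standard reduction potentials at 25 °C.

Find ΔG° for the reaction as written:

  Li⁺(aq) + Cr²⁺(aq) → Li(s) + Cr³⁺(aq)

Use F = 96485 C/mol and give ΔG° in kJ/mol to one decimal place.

+252.8 kJ/mol

As written, Li⁺/Li is reduced (cathode) and Cr³⁺/Cr²⁺ is oxidised (anode), so E°cell = (-3.05) − (-0.43) = -2.62 V.
Balancing electrons gives n = 1.
ΔG° = −nFE° = −(1)(96485)(-2.62) = 252,791 J = +252.8 kJ/mol.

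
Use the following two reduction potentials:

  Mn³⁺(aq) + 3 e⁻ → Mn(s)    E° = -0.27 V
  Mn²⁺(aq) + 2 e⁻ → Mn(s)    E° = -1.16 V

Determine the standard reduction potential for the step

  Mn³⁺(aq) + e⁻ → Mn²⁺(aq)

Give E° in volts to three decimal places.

+1.510 V

Sequential free energies add, so n₃E°₃ = n₁E°₁ + n₂E°₂.
With n₃ = 3, and the known step contributing 2×(-1.16) V, the unknown satisfies 1·E° = 3×(-0.27) − 2×(-1.16) = +1.510.
E° = +1.510 / 1 = +1.510 V.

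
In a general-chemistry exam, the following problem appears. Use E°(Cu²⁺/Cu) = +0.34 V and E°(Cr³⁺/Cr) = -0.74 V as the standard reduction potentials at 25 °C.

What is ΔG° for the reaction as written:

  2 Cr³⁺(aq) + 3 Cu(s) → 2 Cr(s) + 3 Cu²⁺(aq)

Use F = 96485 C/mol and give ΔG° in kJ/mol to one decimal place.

As written, Cr³⁺/Cr is reduced (cathode) and Cu²⁺/Cu is oxidised (anode), so E°cell = (-0.74) − (+0.34) = -1.08 V.
Balancing electrons gives n = 6.
ΔG° = −nFE° = −(6)(96485)(-1.08) = 625,223 J = +625.2 kJ/mol.

+625.2 kJ/mol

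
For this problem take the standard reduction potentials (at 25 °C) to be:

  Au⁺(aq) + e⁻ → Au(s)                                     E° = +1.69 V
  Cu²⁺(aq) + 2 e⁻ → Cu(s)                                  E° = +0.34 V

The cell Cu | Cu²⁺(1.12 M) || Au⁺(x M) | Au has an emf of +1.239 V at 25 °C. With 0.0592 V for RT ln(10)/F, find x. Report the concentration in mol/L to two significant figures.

0.014 M

Au⁺/Au is the cathode, Cu²⁺/Cu the anode: E°cell = +1.35 V, n = 2.
Overall reaction: 2 Au⁺(aq) + Cu(s) → 2 Au(s) + Cu²⁺(aq); Q = [Cu²⁺]^1/[Au⁺]^2.
From E = E° − (0.0592/n) log Q: log Q = (E° − E)·n/0.0592 = (+1.35 − (+1.239))·2/0.0592 = 3.7500.
So 2·log[Au⁺] = 1·log(1.12) − log Q = 0.0492 − (3.7500) = -3.7008; log[Au⁺] = -3.7008 / 2 = -1.8504; [Au⁺] = 10^(-1.8504) ≈ 0.014 M.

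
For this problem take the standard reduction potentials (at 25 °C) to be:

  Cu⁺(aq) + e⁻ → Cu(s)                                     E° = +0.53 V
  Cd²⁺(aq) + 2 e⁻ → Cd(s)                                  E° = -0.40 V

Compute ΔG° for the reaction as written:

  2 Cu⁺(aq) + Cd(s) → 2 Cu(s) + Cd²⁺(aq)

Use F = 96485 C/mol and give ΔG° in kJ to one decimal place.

As written, Cu⁺/Cu is reduced (cathode) and Cd²⁺/Cd is oxidised (anode), so E°cell = (+0.53) − (-0.40) = +0.93 V.
Balancing electrons gives n = 2.
ΔG° = −nFE° = −(2)(96485)(+0.93) = -179,462 J = -179.5 kJ.

-179.5 kJ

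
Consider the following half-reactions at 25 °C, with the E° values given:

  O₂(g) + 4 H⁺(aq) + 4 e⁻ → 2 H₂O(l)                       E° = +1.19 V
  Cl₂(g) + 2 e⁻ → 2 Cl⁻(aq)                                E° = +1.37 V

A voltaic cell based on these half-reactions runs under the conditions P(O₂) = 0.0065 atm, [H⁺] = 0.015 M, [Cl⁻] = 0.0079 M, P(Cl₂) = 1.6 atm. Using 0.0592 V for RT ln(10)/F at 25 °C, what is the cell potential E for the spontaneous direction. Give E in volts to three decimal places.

Cl₂/Cl⁻ is the cathode (higher E°), O₂/H₂O the anode: E°cell = +1.37 − (+1.19) = +0.18 V, n = 4.
Overall: 2 Cl₂(g) + 2 H₂O(l) → 4 Cl⁻(aq) + O₂(g) + 4 H⁺(aq)
Q = [Cl⁻]^4·P(O₂)·[H⁺]^4 / (P(Cl₂)^2); log Q = -18.300.
E = E° − (0.0592/n) log Q = +0.18 − (0.0592/4)(-18.300) = +0.451 V.

+0.451 V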